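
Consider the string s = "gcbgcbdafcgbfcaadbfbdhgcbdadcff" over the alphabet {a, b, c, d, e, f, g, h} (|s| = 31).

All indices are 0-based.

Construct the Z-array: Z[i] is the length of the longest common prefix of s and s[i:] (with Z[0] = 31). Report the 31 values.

[31, 0, 0, 3, 0, 0, 0, 0, 0, 0, 1, 0, 0, 0, 0, 0, 0, 0, 0, 0, 0, 0, 3, 0, 0, 0, 0, 0, 0, 0, 0]

Z[0]=31
i=1: fresh scan; Z[1]=0
i=2: fresh scan; Z[2]=0
i=3: fresh scan; Z[3]=3 extend→box=[3,6)
i=4: min(r-i=2, Z[1]=0)=0; Z[4]=0
i=5: min(r-i=1, Z[2]=0)=0; Z[5]=0
i=6: fresh scan; Z[6]=0
i=7: fresh scan; Z[7]=0
i=8: fresh scan; Z[8]=0
i=9: fresh scan; Z[9]=0
i=10: fresh scan; Z[10]=1 extend→box=[10,11)
i=11: fresh scan; Z[11]=0
i=12: fresh scan; Z[12]=0
i=13: fresh scan; Z[13]=0
i=14: fresh scan; Z[14]=0
i=15: fresh scan; Z[15]=0
i=16: fresh scan; Z[16]=0
i=17: fresh scan; Z[17]=0
i=18: fresh scan; Z[18]=0
i=19: fresh scan; Z[19]=0
i=20: fresh scan; Z[20]=0
i=21: fresh scan; Z[21]=0
i=22: fresh scan; Z[22]=3 extend→box=[22,25)
i=23: min(r-i=2, Z[1]=0)=0; Z[23]=0
i=24: min(r-i=1, Z[2]=0)=0; Z[24]=0
i=25: fresh scan; Z[25]=0
i=26: fresh scan; Z[26]=0
i=27: fresh scan; Z[27]=0
i=28: fresh scan; Z[28]=0
i=29: fresh scan; Z[29]=0
i=30: fresh scan; Z[30]=0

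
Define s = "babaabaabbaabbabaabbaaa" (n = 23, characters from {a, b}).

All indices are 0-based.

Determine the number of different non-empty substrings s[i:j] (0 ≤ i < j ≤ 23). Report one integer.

rank→(start, suffix):
  0 → (22, 'a')
  1 → (21, 'aa')
  2 → (20, 'aaa')
  3 → (3, 'aabaabbaabbabaabbaaa')
  4 → (16, 'aabbaaa')
  5 → (6, 'aabbaabbabaabbaaa')
  6 → (10, 'aabbabaabbaaa')
  7 → (1, 'abaabaabbaabbabaabbaaa')
  8 → (14, 'abaabbaaa')
  9 → (4, 'abaabbaabbabaabbaaa')
  10 → (17, 'abbaaa')
  11 → (7, 'abbaabbabaabbaaa')
  12 → (11, 'abbabaabbaaa')
  13 → (19, 'baaa')
  14 → (2, 'baabaabbaabbabaabbaaa')
  15 → (15, 'baabbaaa')
  16 → (5, 'baabbaabbabaabbaaa')
  17 → (9, 'baabbabaabbaaa')
  18 → (0, 'babaabaabbaabbabaabbaaa')
  19 → (13, 'babaabbaaa')
  20 → (18, 'bbaaa')
  21 → (8, 'bbaabbabaabbaaa')
  22 → (12, 'bbabaabbaaa')

SA = [22, 21, 20, 3, 16, 6, 10, 1, 14, 4, 17, 7, 11, 19, 2, 15, 5, 9, 0, 13, 18, 8, 12]
i: (SA[i-1],SA[i]) lcp shared
  1: (22,21) 1 'a'
  2: (21,20) 2 'aa'
  3: (20,3) 2 'aa'
  4: (3,16) 3 'aab'
  5: (16,6) 6 'aabbaa'
  6: (6,10) 5 'aabba'
  7: (10,1) 1 'a'
  8: (1,14) 5 'abaab'
  9: (14,4) 8 'abaabbaa'
  10: (4,17) 2 'ab'
  11: (17,7) 5 'abbaa'
  12: (7,11) 4 'abba'
  13: (11,19) 0 ''
  14: (19,2) 3 'baa'
  15: (2,15) 4 'baab'
  16: (15,5) 7 'baabbaa'
  17: (5,9) 6 'baabba'
  18: (9,0) 2 'ba'
  19: (0,13) 6 'babaab'
  20: (13,18) 1 'b'
  21: (18,8) 4 'bbaa'
  22: (8,12) 3 'bba'

n(n+1)/2 = 23·24/2 = 276
Σ LCP = 0 + 1 + 2 + 2 + 3 + 6 + 5 + 1 + 5 + 8 + 2 + 5 + 4 + 0 + 3 + 4 + 7 + 6 + 2 + 6 + 1 + 4 + 3 = 80
distinct = 276 − 80 = 196

196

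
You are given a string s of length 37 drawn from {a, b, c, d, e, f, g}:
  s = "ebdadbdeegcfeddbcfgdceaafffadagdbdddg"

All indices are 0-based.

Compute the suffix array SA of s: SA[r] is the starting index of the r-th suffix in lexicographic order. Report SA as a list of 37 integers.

[22, 27, 3, 23, 29, 15, 1, 32, 5, 20, 10, 16, 2, 28, 14, 31, 4, 19, 13, 33, 34, 6, 35, 21, 0, 12, 7, 8, 26, 11, 25, 24, 17, 36, 9, 30, 18]

rank | idx | suffix
   0 |  22 | aafffadagdbdddg
   1 |  27 | adagdbdddg
   2 |   3 | adbdeegcfeddbcfgdceaafffadagdbdddg
   3 |  23 | afffadagdbdddg
   4 |  29 | agdbdddg
   5 |  15 | bcfgdceaafffadagdbdddg
   6 |   1 | bdadbdeegcfeddbcfgdceaafffadagdbdddg
   7 |  32 | bdddg
   8 |   5 | bdeegcfeddbcfgdceaafffadagdbdddg
   9 |  20 | ceaafffadagdbdddg
  10 |  10 | cfeddbcfgdceaafffadagdbdddg
  11 |  16 | cfgdceaafffadagdbdddg
  12 |   2 | dadbdeegcfeddbcfgdceaafffadagdbdddg
  13 |  28 | dagdbdddg
  14 |  14 | dbcfgdceaafffadagdbdddg
  15 |  31 | dbdddg
  16 |   4 | dbdeegcfeddbcfgdceaafffadagdbdddg
  17 |  19 | dceaafffadagdbdddg
  18 |  13 | ddbcfgdceaafffadagdbdddg
  19 |  33 | dddg
  20 |  34 | ddg
  21 |   6 | deegcfeddbcfgdceaafffadagdbdddg
  22 |  35 | dg
  23 |  21 | eaafffadagdbdddg
  24 |   0 | ebdadbdeegcfeddbcfgdceaafffadagdbdddg
  25 |  12 | eddbcfgdceaafffadagdbdddg
  26 |   7 | eegcfeddbcfgdceaafffadagdbdddg
  27 |   8 | egcfeddbcfgdceaafffadagdbdddg
  28 |  26 | fadagdbdddg
  29 |  11 | feddbcfgdceaafffadagdbdddg
  30 |  25 | ffadagdbdddg
  31 |  24 | fffadagdbdddg
  32 |  17 | fgdceaafffadagdbdddg
  33 |  36 | g
  34 |   9 | gcfeddbcfgdceaafffadagdbdddg
  35 |  30 | gdbdddg
  36 |  18 | gdceaafffadagdbdddg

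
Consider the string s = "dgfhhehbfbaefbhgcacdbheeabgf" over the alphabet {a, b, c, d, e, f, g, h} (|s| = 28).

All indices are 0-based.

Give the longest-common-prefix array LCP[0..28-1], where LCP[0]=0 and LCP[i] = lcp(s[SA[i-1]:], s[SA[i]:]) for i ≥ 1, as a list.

sorted suffixes:
  #0 SA[0]=24  'abgf'
  #1 SA[1]=17  'acdbheeabgf'
  #2 SA[2]=10  'aefbhgcacdbheeabgf'
  #3 SA[3]=9  'baefbhgcacdbheeabgf'
  #4 SA[4]=7  'bfbaefbhgcacdbheeabgf'
  #5 SA[5]=25  'bgf'
  #6 SA[6]=20  'bheeabgf'
  #7 SA[7]=13  'bhgcacdbheeabgf'
  #8 SA[8]=16  'cacdbheeabgf'
  #9 SA[9]=18  'cdbheeabgf'
  #10 SA[10]=19  'dbheeabgf'
  #11 SA[11]=0  'dgfhhehbfbaefbhgcacdbheeabgf'
  #12 SA[12]=23  'eabgf'
  #13 SA[13]=22  'eeabgf'
  #14 SA[14]=11  'efbhgcacdbheeabgf'
  #15 SA[15]=5  'ehbfbaefbhgcacdbheeabgf'
  #16 SA[16]=27  'f'
  #17 SA[17]=8  'fbaefbhgcacdbheeabgf'
  #18 SA[18]=12  'fbhgcacdbheeabgf'
  #19 SA[19]=2  'fhhehbfbaefbhgcacdbheeabgf'
  #20 SA[20]=15  'gcacdbheeabgf'
  #21 SA[21]=26  'gf'
  #22 SA[22]=1  'gfhhehbfbaefbhgcacdbheeabgf'
  #23 SA[23]=6  'hbfbaefbhgcacdbheeabgf'
  #24 SA[24]=21  'heeabgf'
  #25 SA[25]=4  'hehbfbaefbhgcacdbheeabgf'
  #26 SA[26]=14  'hgcacdbheeabgf'
  #27 SA[27]=3  'hhehbfbaefbhgcacdbheeabgf'

SA = [24, 17, 10, 9, 7, 25, 20, 13, 16, 18, 19, 0, 23, 22, 11, 5, 27, 8, 12, 2, 15, 26, 1, 6, 21, 4, 14, 3]
[i] adj suffixes → lcp
  [1] 24/17 → 1 ('a')
  [2] 17/10 → 1 ('a')
  [3] 10/9 → 0 ('')
  [4] 9/7 → 1 ('b')
  [5] 7/25 → 1 ('b')
  [6] 25/20 → 1 ('b')
  [7] 20/13 → 2 ('bh')
  [8] 13/16 → 0 ('')
  [9] 16/18 → 1 ('c')
  [10] 18/19 → 0 ('')
  [11] 19/0 → 1 ('d')
  [12] 0/23 → 0 ('')
  [13] 23/22 → 1 ('e')
  [14] 22/11 → 1 ('e')
  [15] 11/5 → 1 ('e')
  [16] 5/27 → 0 ('')
  [17] 27/8 → 1 ('f')
  [18] 8/12 → 2 ('fb')
  [19] 12/2 → 1 ('f')
  [20] 2/15 → 0 ('')
  [21] 15/26 → 1 ('g')
  [22] 26/1 → 2 ('gf')
  [23] 1/6 → 0 ('')
  [24] 6/21 → 1 ('h')
  [25] 21/4 → 2 ('he')
  [26] 4/14 → 1 ('h')
  [27] 14/3 → 1 ('h')

[0, 1, 1, 0, 1, 1, 1, 2, 0, 1, 0, 1, 0, 1, 1, 1, 0, 1, 2, 1, 0, 1, 2, 0, 1, 2, 1, 1]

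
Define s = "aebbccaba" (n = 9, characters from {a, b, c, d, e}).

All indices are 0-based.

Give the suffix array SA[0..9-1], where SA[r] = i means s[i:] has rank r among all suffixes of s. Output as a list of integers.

[8, 6, 0, 7, 2, 3, 5, 4, 1]

sorted suffixes:
  #0 SA[0]=8  'a'
  #1 SA[1]=6  'aba'
  #2 SA[2]=0  'aebbccaba'
  #3 SA[3]=7  'ba'
  #4 SA[4]=2  'bbccaba'
  #5 SA[5]=3  'bccaba'
  #6 SA[6]=5  'caba'
  #7 SA[7]=4  'ccaba'
  #8 SA[8]=1  'ebbccaba'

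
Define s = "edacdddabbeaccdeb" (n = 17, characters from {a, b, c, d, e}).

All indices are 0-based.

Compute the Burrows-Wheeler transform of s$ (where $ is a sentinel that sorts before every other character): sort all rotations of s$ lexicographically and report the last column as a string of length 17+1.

rank  rotation            last
    0  $edacdddabbeaccdeb  b
    1  abbeaccdeb$edacddd  d
    2  accdeb$edacdddabbe  e
    3  acdddabbeaccdeb$ed  d
    4  b$edacdddabbeaccde  e
    5  bbeaccdeb$edacddda  a
    6  beaccdeb$edacdddab  b
    7  ccdeb$edacdddabbea  a
    8  cdddabbeaccdeb$eda  a
    9  cdeb$edacdddabbeac  c
   10  dabbeaccdeb$edacdd  d
   11  dacdddabbeaccdeb$e  e
   12  ddabbeaccdeb$edacd  d
   13  dddabbeaccdeb$edac  c
   14  deb$edacdddabbeacc  c
   15  eaccdeb$edacdddabb  b
   16  eb$edacdddabbeaccd  d
   17  edacdddabbeaccdeb$  $

bdedeabaacdedccbd$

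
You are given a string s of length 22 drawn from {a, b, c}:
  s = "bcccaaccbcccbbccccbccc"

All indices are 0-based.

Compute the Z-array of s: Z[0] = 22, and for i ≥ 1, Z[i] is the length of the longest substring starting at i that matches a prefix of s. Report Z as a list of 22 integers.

Z[0]=22
i=1: fresh scan; Z[1]=0
i=2: fresh scan; Z[2]=0
i=3: fresh scan; Z[3]=0
i=4: fresh scan; Z[4]=0
i=5: fresh scan; Z[5]=0
i=6: fresh scan; Z[6]=0
i=7: fresh scan; Z[7]=0
i=8: fresh scan; Z[8]=4 extend→box=[8,12)
i=9: min(r-i=3, Z[1]=0)=0; Z[9]=0
i=10: min(r-i=2, Z[2]=0)=0; Z[10]=0
i=11: min(r-i=1, Z[3]=0)=0; Z[11]=0
i=12: fresh scan; Z[12]=1 extend→box=[12,13)
i=13: fresh scan; Z[13]=4 extend→box=[13,17)
i=14: min(r-i=3, Z[1]=0)=0; Z[14]=0
i=15: min(r-i=2, Z[2]=0)=0; Z[15]=0
i=16: min(r-i=1, Z[3]=0)=0; Z[16]=0
i=17: fresh scan; Z[17]=0
i=18: fresh scan; Z[18]=4 extend→box=[18,22)
i=19: min(r-i=3, Z[1]=0)=0; Z[19]=0
i=20: min(r-i=2, Z[2]=0)=0; Z[20]=0
i=21: min(r-i=1, Z[3]=0)=0; Z[21]=0

[22, 0, 0, 0, 0, 0, 0, 0, 4, 0, 0, 0, 1, 4, 0, 0, 0, 0, 4, 0, 0, 0]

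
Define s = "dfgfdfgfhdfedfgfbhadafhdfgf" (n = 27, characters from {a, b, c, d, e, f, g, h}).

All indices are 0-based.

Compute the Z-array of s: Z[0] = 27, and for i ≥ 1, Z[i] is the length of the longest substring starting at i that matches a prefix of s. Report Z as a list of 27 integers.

[27, 0, 0, 0, 4, 0, 0, 0, 0, 2, 0, 0, 4, 0, 0, 0, 0, 0, 0, 1, 0, 0, 0, 4, 0, 0, 0]

Z[0]=27
i=1: outside box; Z[1]=0
i=2: outside box; Z[2]=0
i=3: outside box; Z[3]=0
i=4: outside box; Z[4]=4 grow→box=[4,8)
i=5: min(r-i=3, Z[1]=0)=0; Z[5]=0
i=6: min(r-i=2, Z[2]=0)=0; Z[6]=0
i=7: min(r-i=1, Z[3]=0)=0; Z[7]=0
i=8: outside box; Z[8]=0
i=9: outside box; Z[9]=2 grow→box=[9,11)
i=10: min(r-i=1, Z[1]=0)=0; Z[10]=0
i=11: outside box; Z[11]=0
i=12: outside box; Z[12]=4 grow→box=[12,16)
i=13: min(r-i=3, Z[1]=0)=0; Z[13]=0
i=14: min(r-i=2, Z[2]=0)=0; Z[14]=0
i=15: min(r-i=1, Z[3]=0)=0; Z[15]=0
i=16: outside box; Z[16]=0
i=17: outside box; Z[17]=0
i=18: outside box; Z[18]=0
i=19: outside box; Z[19]=1 grow→box=[19,20)
i=20: outside box; Z[20]=0
i=21: outside box; Z[21]=0
i=22: outside box; Z[22]=0
i=23: outside box; Z[23]=4 grow→box=[23,27)
i=24: min(r-i=3, Z[1]=0)=0; Z[24]=0
i=25: min(r-i=2, Z[2]=0)=0; Z[25]=0
i=26: min(r-i=1, Z[3]=0)=0; Z[26]=0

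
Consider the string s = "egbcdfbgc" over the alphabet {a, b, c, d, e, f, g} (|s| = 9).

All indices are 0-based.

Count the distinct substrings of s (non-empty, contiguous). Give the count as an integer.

rank→(start, suffix):
  0 → (2, 'bcdfbgc')
  1 → (6, 'bgc')
  2 → (8, 'c')
  3 → (3, 'cdfbgc')
  4 → (4, 'dfbgc')
  5 → (0, 'egbcdfbgc')
  6 → (5, 'fbgc')
  7 → (1, 'gbcdfbgc')
  8 → (7, 'gc')

SA = [2, 6, 8, 3, 4, 0, 5, 1, 7]
[i] adj suffixes → lcp
  [1] 2/6 → 1 ('b')
  [2] 6/8 → 0 ('')
  [3] 8/3 → 1 ('c')
  [4] 3/4 → 0 ('')
  [5] 4/0 → 0 ('')
  [6] 0/5 → 0 ('')
  [7] 5/1 → 0 ('')
  [8] 1/7 → 1 ('g')

n(n+1)/2 = 9·10/2 = 45
Σ LCP = 0 + 1 + 0 + 1 + 0 + 0 + 0 + 0 + 1 = 3
distinct = 45 − 3 = 42

42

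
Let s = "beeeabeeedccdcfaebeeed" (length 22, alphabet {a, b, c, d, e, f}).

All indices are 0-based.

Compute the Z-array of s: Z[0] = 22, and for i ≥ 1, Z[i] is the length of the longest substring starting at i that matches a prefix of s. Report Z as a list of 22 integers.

Z[0]=22
i=1: outside box; Z[1]=0
i=2: outside box; Z[2]=0
i=3: outside box; Z[3]=0
i=4: outside box; Z[4]=0
i=5: outside box; Z[5]=4 extend→box=[5,9)
i=6: min(r-i=3, Z[1]=0)=0; Z[6]=0
i=7: min(r-i=2, Z[2]=0)=0; Z[7]=0
i=8: min(r-i=1, Z[3]=0)=0; Z[8]=0
i=9: outside box; Z[9]=0
i=10: outside box; Z[10]=0
i=11: outside box; Z[11]=0
i=12: outside box; Z[12]=0
i=13: outside box; Z[13]=0
i=14: outside box; Z[14]=0
i=15: outside box; Z[15]=0
i=16: outside box; Z[16]=0
i=17: outside box; Z[17]=4 extend→box=[17,21)
i=18: min(r-i=3, Z[1]=0)=0; Z[18]=0
i=19: min(r-i=2, Z[2]=0)=0; Z[19]=0
i=20: min(r-i=1, Z[3]=0)=0; Z[20]=0
i=21: outside box; Z[21]=0

[22, 0, 0, 0, 0, 4, 0, 0, 0, 0, 0, 0, 0, 0, 0, 0, 0, 4, 0, 0, 0, 0]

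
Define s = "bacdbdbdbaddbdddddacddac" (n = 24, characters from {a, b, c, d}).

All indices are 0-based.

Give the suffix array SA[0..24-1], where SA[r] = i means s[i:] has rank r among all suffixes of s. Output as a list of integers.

rank→(start, suffix):
  0 → (22, 'ac')
  1 → (1, 'acdbdbdbaddbdddddacddac')
  2 → (18, 'acddac')
  3 → (9, 'addbdddddacddac')
  4 → (0, 'bacdbdbdbaddbdddddacddac')
  5 → (8, 'baddbdddddacddac')
  6 → (6, 'bdbaddbdddddacddac')
  7 → (4, 'bdbdbaddbdddddacddac')
  8 → (12, 'bdddddacddac')
  9 → (23, 'c')
  10 → (2, 'cdbdbdbaddbdddddacddac')
  11 → (19, 'cddac')
  12 → (21, 'dac')
  13 → (17, 'dacddac')
  14 → (7, 'dbaddbdddddacddac')
  15 → (5, 'dbdbaddbdddddacddac')
  16 → (3, 'dbdbdbaddbdddddacddac')
  17 → (11, 'dbdddddacddac')
  18 → (20, 'ddac')
  19 → (16, 'ddacddac')
  20 → (10, 'ddbdddddacddac')
  21 → (15, 'dddacddac')
  22 → (14, 'ddddacddac')
  23 → (13, 'dddddacddac')

[22, 1, 18, 9, 0, 8, 6, 4, 12, 23, 2, 19, 21, 17, 7, 5, 3, 11, 20, 16, 10, 15, 14, 13]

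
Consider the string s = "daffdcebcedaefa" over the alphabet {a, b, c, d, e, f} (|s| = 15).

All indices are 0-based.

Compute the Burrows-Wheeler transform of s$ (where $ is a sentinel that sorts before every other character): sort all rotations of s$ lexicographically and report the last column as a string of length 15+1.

rank  rotation          last
    0  $daffdcebcedaefa  a
    1  a$daffdcebcedaef  f
    2  aefa$daffdcebced  d
    3  affdcebcedaefa$d  d
    4  bcedaefa$daffdce  e
    5  cebcedaefa$daffd  d
    6  cedaefa$daffdceb  b
    7  daefa$daffdcebce  e
    8  daffdcebcedaefa$  $
    9  dcebcedaefa$daff  f
   10  ebcedaefa$daffdc  c
   11  edaefa$daffdcebc  c
   12  efa$daffdcebceda  a
   13  fa$daffdcebcedae  e
   14  fdcebcedaefa$daf  f
   15  ffdcebcedaefa$da  a

afddedbe$fccaefa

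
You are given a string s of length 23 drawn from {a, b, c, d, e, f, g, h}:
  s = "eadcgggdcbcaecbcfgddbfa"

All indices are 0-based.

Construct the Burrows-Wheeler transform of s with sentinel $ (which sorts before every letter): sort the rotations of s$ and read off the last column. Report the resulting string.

afecccdbdebddgag$abcgfgc

rank  rotation                  last
    0  $eadcgggdcbcaecbcfgddbfa  a
    1  a$eadcgggdcbcaecbcfgddbf  f
    2  adcgggdcbcaecbcfgddbfa$e  e
    3  aecbcfgddbfa$eadcgggdcbc  c
    4  bcaecbcfgddbfa$eadcgggdc  c
    5  bcfgddbfa$eadcgggdcbcaec  c
    6  bfa$eadcgggdcbcaecbcfgdd  d
    7  caecbcfgddbfa$eadcgggdcb  b
    8  cbcaecbcfgddbfa$eadcgggd  d
    9  cbcfgddbfa$eadcgggdcbcae  e
   10  cfgddbfa$eadcgggdcbcaecb  b
   11  cgggdcbcaecbcfgddbfa$ead  d
   12  dbfa$eadcgggdcbcaecbcfgd  d
   13  dcbcaecbcfgddbfa$eadcggg  g
   14  dcgggdcbcaecbcfgddbfa$ea  a
   15  ddbfa$eadcgggdcbcaecbcfg  g
   16  eadcgggdcbcaecbcfgddbfa$  $
   17  ecbcfgddbfa$eadcgggdcbca  a
   18  fa$eadcgggdcbcaecbcfgddb  b
   19  fgddbfa$eadcgggdcbcaecbc  c
   20  gdcbcaecbcfgddbfa$eadcgg  g
   21  gddbfa$eadcgggdcbcaecbcf  f
   22  ggdcbcaecbcfgddbfa$eadcg  g
   23  gggdcbcaecbcfgddbfa$eadc  c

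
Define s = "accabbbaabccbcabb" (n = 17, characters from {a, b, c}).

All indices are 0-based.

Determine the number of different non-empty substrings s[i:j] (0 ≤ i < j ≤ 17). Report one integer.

129

rank→(start, suffix):
  0 → (7, 'aabccbcabb')
  1 → (14, 'abb')
  2 → (3, 'abbbaabccbcabb')
  3 → (8, 'abccbcabb')
  4 → (0, 'accabbbaabccbcabb')
  5 → (16, 'b')
  6 → (6, 'baabccbcabb')
  7 → (15, 'bb')
  8 → (5, 'bbaabccbcabb')
  9 → (4, 'bbbaabccbcabb')
  10 → (12, 'bcabb')
  11 → (9, 'bccbcabb')
  12 → (13, 'cabb')
  13 → (2, 'cabbbaabccbcabb')
  14 → (11, 'cbcabb')
  15 → (1, 'ccabbbaabccbcabb')
  16 → (10, 'ccbcabb')

SA = [7, 14, 3, 8, 0, 16, 6, 15, 5, 4, 12, 9, 13, 2, 11, 1, 10]
i: (SA[i-1],SA[i]) lcp shared
  1: (7,14) 1 'a'
  2: (14,3) 3 'abb'
  3: (3,8) 2 'ab'
  4: (8,0) 1 'a'
  5: (0,16) 0 ''
  6: (16,6) 1 'b'
  7: (6,15) 1 'b'
  8: (15,5) 2 'bb'
  9: (5,4) 2 'bb'
  10: (4,12) 1 'b'
  11: (12,9) 2 'bc'
  12: (9,13) 0 ''
  13: (13,2) 4 'cabb'
  14: (2,11) 1 'c'
  15: (11,1) 1 'c'
  16: (1,10) 2 'cc'

n(n+1)/2 = 17·18/2 = 153
Σ LCP = 0 + 1 + 3 + 2 + 1 + 0 + 1 + 1 + 2 + 2 + 1 + 2 + 0 + 4 + 1 + 1 + 2 = 24
distinct = 153 − 24 = 129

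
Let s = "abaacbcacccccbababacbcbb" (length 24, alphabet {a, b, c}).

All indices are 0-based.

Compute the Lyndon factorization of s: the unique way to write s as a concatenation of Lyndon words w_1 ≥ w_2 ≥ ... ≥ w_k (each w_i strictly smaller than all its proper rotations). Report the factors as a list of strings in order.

emit factor 1: 'ab' (i=0, period=2)
emit factor 2: 'aacbcacccccbababacbcbb' (i=2, period=22)

["ab", "aacbcacccccbababacbcbb"]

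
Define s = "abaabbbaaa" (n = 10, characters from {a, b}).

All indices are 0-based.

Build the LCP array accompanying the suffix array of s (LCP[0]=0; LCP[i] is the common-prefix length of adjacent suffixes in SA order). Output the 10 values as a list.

rank | idx | suffix
   0 |   9 | a
   1 |   8 | aa
   2 |   7 | aaa
   3 |   2 | aabbbaaa
   4 |   0 | abaabbbaaa
   5 |   3 | abbbaaa
   6 |   6 | baaa
   7 |   1 | baabbbaaa
   8 |   5 | bbaaa
   9 |   4 | bbbaaa

SA = [9, 8, 7, 2, 0, 3, 6, 1, 5, 4]
[i] adj suffixes → lcp
  [1] 9/8 → 1 ('a')
  [2] 8/7 → 2 ('aa')
  [3] 7/2 → 2 ('aa')
  [4] 2/0 → 1 ('a')
  [5] 0/3 → 2 ('ab')
  [6] 3/6 → 0 ('')
  [7] 6/1 → 3 ('baa')
  [8] 1/5 → 1 ('b')
  [9] 5/4 → 2 ('bb')

[0, 1, 2, 2, 1, 2, 0, 3, 1, 2]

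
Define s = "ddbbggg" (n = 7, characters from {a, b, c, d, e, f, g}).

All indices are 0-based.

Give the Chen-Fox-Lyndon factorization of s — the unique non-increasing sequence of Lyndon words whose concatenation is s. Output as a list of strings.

["d", "d", "bbggg"]

emit factor 1: 'd' (i=0, period=1)
emit factor 2: 'd' (i=1, period=1)
emit factor 3: 'bbggg' (i=2, period=5)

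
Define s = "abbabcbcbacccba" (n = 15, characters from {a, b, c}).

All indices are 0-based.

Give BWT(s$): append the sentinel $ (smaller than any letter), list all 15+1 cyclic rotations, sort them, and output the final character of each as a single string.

ab$bbcbcacacbbca

rank  rotation          last
    0  $abbabcbcbacccba  a
    1  a$abbabcbcbacccb  b
    2  abbabcbcbacccba$  $
    3  abcbcbacccba$abb  b
    4  acccba$abbabcbcb  b
    5  ba$abbabcbcbaccc  c
    6  babcbcbacccba$ab  b
    7  bacccba$abbabcbc  c
    8  bbabcbcbacccba$a  a
    9  bcbacccba$abbabc  c
   10  bcbcbacccba$abba  a
   11  cba$abbabcbcbacc  c
   12  cbacccba$abbabcb  b
   13  cbcbacccba$abbab  b
   14  ccba$abbabcbcbac  c
   15  cccba$abbabcbcba  a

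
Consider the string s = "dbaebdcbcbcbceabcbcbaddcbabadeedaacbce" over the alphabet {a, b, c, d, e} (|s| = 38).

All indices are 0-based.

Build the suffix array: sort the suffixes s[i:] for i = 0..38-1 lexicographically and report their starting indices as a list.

rank→(start, suffix):
  0 → (32, 'aacbce')
  1 → (25, 'abadeedaacbce')
  2 → (14, 'abcbcbaddcbabadeedaacbce')
  3 → (33, 'acbce')
  4 → (20, 'addcbabadeedaacbce')
  5 → (27, 'adeedaacbce')
  6 → (2, 'aebdcbcbcbceabcbcbaddcbabadeedaacbce')
  7 → (24, 'babadeedaacbce')
  8 → (19, 'baddcbabadeedaacbce')
  9 → (26, 'badeedaacbce')
  10 → (1, 'baebdcbcbcbceabcbcbaddcbabadeedaacbce')
  11 → (17, 'bcbaddcbabadeedaacbce')
  12 → (15, 'bcbcbaddcbabadeedaacbce')
  13 → (7, 'bcbcbceabcbcbaddcbabadeedaacbce')
  14 → (9, 'bcbceabcbcbaddcbabadeedaacbce')
  15 → (35, 'bce')
  16 → (11, 'bceabcbcbaddcbabadeedaacbce')
  17 → (4, 'bdcbcbcbceabcbcbaddcbabadeedaacbce')
  18 → (23, 'cbabadeedaacbce')
  19 → (18, 'cbaddcbabadeedaacbce')
  20 → (16, 'cbcbaddcbabadeedaacbce')
  21 → (6, 'cbcbcbceabcbcbaddcbabadeedaacbce')
  22 → (8, 'cbcbceabcbcbaddcbabadeedaacbce')
  23 → (34, 'cbce')
  24 → (10, 'cbceabcbcbaddcbabadeedaacbce')
  25 → (36, 'ce')
  26 → (12, 'ceabcbcbaddcbabadeedaacbce')
  27 → (31, 'daacbce')
  28 → (0, 'dbaebdcbcbcbceabcbcbaddcbabadeedaacbce')
  29 → (22, 'dcbabadeedaacbce')
  30 → (5, 'dcbcbcbceabcbcbaddcbabadeedaacbce')
  31 → (21, 'ddcbabadeedaacbce')
  32 → (28, 'deedaacbce')
  33 → (37, 'e')
  34 → (13, 'eabcbcbaddcbabadeedaacbce')
  35 → (3, 'ebdcbcbcbceabcbcbaddcbabadeedaacbce')
  36 → (30, 'edaacbce')
  37 → (29, 'eedaacbce')

[32, 25, 14, 33, 20, 27, 2, 24, 19, 26, 1, 17, 15, 7, 9, 35, 11, 4, 23, 18, 16, 6, 8, 34, 10, 36, 12, 31, 0, 22, 5, 21, 28, 37, 13, 3, 30, 29]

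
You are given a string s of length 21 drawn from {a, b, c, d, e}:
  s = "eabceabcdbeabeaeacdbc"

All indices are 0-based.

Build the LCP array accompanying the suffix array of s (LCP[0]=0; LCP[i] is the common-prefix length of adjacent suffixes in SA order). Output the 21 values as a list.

rank | idx | suffix
   0 |   5 | abcdbeabeaeacdbc
   1 |   1 | abceabcdbeabeaeacdbc
   2 |  11 | abeaeacdbc
   3 |  16 | acdbc
   4 |  14 | aeacdbc
   5 |  19 | bc
   6 |   6 | bcdbeabeaeacdbc
   7 |   2 | bceabcdbeabeaeacdbc
   8 |   9 | beabeaeacdbc
   9 |  12 | beaeacdbc
  10 |  20 | c
  11 |  17 | cdbc
  12 |   7 | cdbeabeaeacdbc
  13 |   3 | ceabcdbeabeaeacdbc
  14 |  18 | dbc
  15 |   8 | dbeabeaeacdbc
  16 |   4 | eabcdbeabeaeacdbc
  17 |   0 | eabceabcdbeabeaeacdbc
  18 |  10 | eabeaeacdbc
  19 |  15 | eacdbc
  20 |  13 | eaeacdbc

SA = [5, 1, 11, 16, 14, 19, 6, 2, 9, 12, 20, 17, 7, 3, 18, 8, 4, 0, 10, 15, 13]
i: (SA[i-1],SA[i]) lcp shared
  1: (5,1) 3 'abc'
  2: (1,11) 2 'ab'
  3: (11,16) 1 'a'
  4: (16,14) 1 'a'
  5: (14,19) 0 ''
  6: (19,6) 2 'bc'
  7: (6,2) 2 'bc'
  8: (2,9) 1 'b'
  9: (9,12) 3 'bea'
  10: (12,20) 0 ''
  11: (20,17) 1 'c'
  12: (17,7) 3 'cdb'
  13: (7,3) 1 'c'
  14: (3,18) 0 ''
  15: (18,8) 2 'db'
  16: (8,4) 0 ''
  17: (4,0) 4 'eabc'
  18: (0,10) 3 'eab'
  19: (10,15) 2 'ea'
  20: (15,13) 2 'ea'

[0, 3, 2, 1, 1, 0, 2, 2, 1, 3, 0, 1, 3, 1, 0, 2, 0, 4, 3, 2, 2]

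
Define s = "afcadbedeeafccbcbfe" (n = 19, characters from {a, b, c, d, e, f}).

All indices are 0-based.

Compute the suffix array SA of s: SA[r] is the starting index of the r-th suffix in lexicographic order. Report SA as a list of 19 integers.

rank | idx | suffix
   0 |   3 | adbedeeafccbcbfe
   1 |   0 | afcadbedeeafccbcbfe
   2 |  10 | afccbcbfe
   3 |  14 | bcbfe
   4 |   5 | bedeeafccbcbfe
   5 |  16 | bfe
   6 |   2 | cadbedeeafccbcbfe
   7 |  13 | cbcbfe
   8 |  15 | cbfe
   9 |  12 | ccbcbfe
  10 |   4 | dbedeeafccbcbfe
  11 |   7 | deeafccbcbfe
  12 |  18 | e
  13 |   9 | eafccbcbfe
  14 |   6 | edeeafccbcbfe
  15 |   8 | eeafccbcbfe
  16 |   1 | fcadbedeeafccbcbfe
  17 |  11 | fccbcbfe
  18 |  17 | fe

[3, 0, 10, 14, 5, 16, 2, 13, 15, 12, 4, 7, 18, 9, 6, 8, 1, 11, 17]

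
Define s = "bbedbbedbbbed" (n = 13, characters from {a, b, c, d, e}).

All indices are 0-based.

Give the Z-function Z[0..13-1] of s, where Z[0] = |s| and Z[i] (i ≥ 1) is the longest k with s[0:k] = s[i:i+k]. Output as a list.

[13, 1, 0, 0, 6, 1, 0, 0, 2, 4, 1, 0, 0]

Z[0]=13
i=1: i≥r, start 0; Z[1]=1 extend→box=[1,2)
i=2: i≥r, start 0; Z[2]=0
i=3: i≥r, start 0; Z[3]=0
i=4: i≥r, start 0; Z[4]=6 extend→box=[4,10)
i=5: min(r-i=5, Z[1]=1)=1; Z[5]=1
i=6: min(r-i=4, Z[2]=0)=0; Z[6]=0
i=7: min(r-i=3, Z[3]=0)=0; Z[7]=0
i=8: min(r-i=2, Z[4]=6)=2; Z[8]=2
i=9: min(r-i=1, Z[5]=1)=1; Z[9]=4 extend→box=[9,13)
i=10: min(r-i=3, Z[1]=1)=1; Z[10]=1
i=11: min(r-i=2, Z[2]=0)=0; Z[11]=0
i=12: min(r-i=1, Z[3]=0)=0; Z[12]=0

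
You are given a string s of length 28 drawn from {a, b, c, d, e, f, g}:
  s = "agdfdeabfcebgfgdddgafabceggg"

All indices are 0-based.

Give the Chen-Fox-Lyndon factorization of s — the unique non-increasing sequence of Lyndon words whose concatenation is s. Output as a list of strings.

emit factor 1: 'agdfde' (i=0, period=6)
emit factor 2: 'abfcebgfgdddgaf' (i=6, period=15)
emit factor 3: 'abceggg' (i=21, period=7)

["agdfde", "abfcebgfgdddgaf", "abceggg"]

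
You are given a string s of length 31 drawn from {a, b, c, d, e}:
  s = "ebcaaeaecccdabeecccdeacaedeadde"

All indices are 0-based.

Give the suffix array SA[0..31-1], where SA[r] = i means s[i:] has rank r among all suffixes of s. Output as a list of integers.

rank | idx | suffix
   0 |   3 | aaeaecccdabeecccdeacaedeadde
   1 |  12 | abeecccdeacaedeadde
   2 |  21 | acaedeadde
   3 |  27 | adde
   4 |   4 | aeaecccdabeecccdeacaedeadde
   5 |   6 | aecccdabeecccdeacaedeadde
   6 |  23 | aedeadde
   7 |   1 | bcaaeaecccdabeecccdeacaedeadde
   8 |  13 | beecccdeacaedeadde
   9 |   2 | caaeaecccdabeecccdeacaedeadde
  10 |  22 | caedeadde
  11 |   8 | cccdabeecccdeacaedeadde
  12 |  16 | cccdeacaedeadde
  13 |   9 | ccdabeecccdeacaedeadde
  14 |  17 | ccdeacaedeadde
  15 |  10 | cdabeecccdeacaedeadde
  16 |  18 | cdeacaedeadde
  17 |  11 | dabeecccdeacaedeadde
  18 |  28 | dde
  19 |  29 | de
  20 |  19 | deacaedeadde
  21 |  25 | deadde
  22 |  30 | e
  23 |  20 | eacaedeadde
  24 |  26 | eadde
  25 |   5 | eaecccdabeecccdeacaedeadde
  26 |   0 | ebcaaeaecccdabeecccdeacaedeadde
  27 |   7 | ecccdabeecccdeacaedeadde
  28 |  15 | ecccdeacaedeadde
  29 |  24 | edeadde
  30 |  14 | eecccdeacaedeadde

[3, 12, 21, 27, 4, 6, 23, 1, 13, 2, 22, 8, 16, 9, 17, 10, 18, 11, 28, 29, 19, 25, 30, 20, 26, 5, 0, 7, 15, 24, 14]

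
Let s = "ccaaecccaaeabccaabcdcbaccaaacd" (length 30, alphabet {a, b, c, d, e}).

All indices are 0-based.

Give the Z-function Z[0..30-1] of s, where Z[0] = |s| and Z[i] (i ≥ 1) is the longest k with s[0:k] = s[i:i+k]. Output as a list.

Z[0]=30
i=1: outside box; Z[1]=1 scan→box=[1,2)
i=2: outside box; Z[2]=0
i=3: outside box; Z[3]=0
i=4: outside box; Z[4]=0
i=5: outside box; Z[5]=2 scan→box=[5,7)
i=6: min(r-i=1, Z[1]=1)=1; Z[6]=5 scan→box=[6,11)
i=7: min(r-i=4, Z[1]=1)=1; Z[7]=1
i=8: min(r-i=3, Z[2]=0)=0; Z[8]=0
i=9: min(r-i=2, Z[3]=0)=0; Z[9]=0
i=10: min(r-i=1, Z[4]=0)=0; Z[10]=0
i=11: outside box; Z[11]=0
i=12: outside box; Z[12]=0
i=13: outside box; Z[13]=4 scan→box=[13,17)
i=14: min(r-i=3, Z[1]=1)=1; Z[14]=1
i=15: min(r-i=2, Z[2]=0)=0; Z[15]=0
i=16: min(r-i=1, Z[3]=0)=0; Z[16]=0
i=17: outside box; Z[17]=0
i=18: outside box; Z[18]=1 scan→box=[18,19)
i=19: outside box; Z[19]=0
i=20: outside box; Z[20]=1 scan→box=[20,21)
i=21: outside box; Z[21]=0
i=22: outside box; Z[22]=0
i=23: outside box; Z[23]=4 scan→box=[23,27)
i=24: min(r-i=3, Z[1]=1)=1; Z[24]=1
i=25: min(r-i=2, Z[2]=0)=0; Z[25]=0
i=26: min(r-i=1, Z[3]=0)=0; Z[26]=0
i=27: outside box; Z[27]=0
i=28: outside box; Z[28]=1 scan→box=[28,29)
i=29: outside box; Z[29]=0

[30, 1, 0, 0, 0, 2, 5, 1, 0, 0, 0, 0, 0, 4, 1, 0, 0, 0, 1, 0, 1, 0, 0, 4, 1, 0, 0, 0, 1, 0]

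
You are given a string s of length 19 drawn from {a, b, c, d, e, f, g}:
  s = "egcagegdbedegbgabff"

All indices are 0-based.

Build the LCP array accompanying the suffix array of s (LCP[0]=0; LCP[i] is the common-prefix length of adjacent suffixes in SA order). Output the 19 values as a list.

rank→(start, suffix):
  0 → (15, 'abff')
  1 → (3, 'agegdbedegbgabff')
  2 → (8, 'bedegbgabff')
  3 → (16, 'bff')
  4 → (13, 'bgabff')
  5 → (2, 'cagegdbedegbgabff')
  6 → (7, 'dbedegbgabff')
  7 → (10, 'degbgabff')
  8 → (9, 'edegbgabff')
  9 → (11, 'egbgabff')
  10 → (0, 'egcagegdbedegbgabff')
  11 → (5, 'egdbedegbgabff')
  12 → (18, 'f')
  13 → (17, 'ff')
  14 → (14, 'gabff')
  15 → (12, 'gbgabff')
  16 → (1, 'gcagegdbedegbgabff')
  17 → (6, 'gdbedegbgabff')
  18 → (4, 'gegdbedegbgabff')

SA = [15, 3, 8, 16, 13, 2, 7, 10, 9, 11, 0, 5, 18, 17, 14, 12, 1, 6, 4]
[i] adj suffixes → lcp
  [1] 15/3 → 1 ('a')
  [2] 3/8 → 0 ('')
  [3] 8/16 → 1 ('b')
  [4] 16/13 → 1 ('b')
  [5] 13/2 → 0 ('')
  [6] 2/7 → 0 ('')
  [7] 7/10 → 1 ('d')
  [8] 10/9 → 0 ('')
  [9] 9/11 → 1 ('e')
  [10] 11/0 → 2 ('eg')
  [11] 0/5 → 2 ('eg')
  [12] 5/18 → 0 ('')
  [13] 18/17 → 1 ('f')
  [14] 17/14 → 0 ('')
  [15] 14/12 → 1 ('g')
  [16] 12/1 → 1 ('g')
  [17] 1/6 → 1 ('g')
  [18] 6/4 → 1 ('g')

[0, 1, 0, 1, 1, 0, 0, 1, 0, 1, 2, 2, 0, 1, 0, 1, 1, 1, 1]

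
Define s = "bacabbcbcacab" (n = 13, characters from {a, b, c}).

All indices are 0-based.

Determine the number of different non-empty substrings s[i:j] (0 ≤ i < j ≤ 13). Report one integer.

rank→(start, suffix):
  0 → (11, 'ab')
  1 → (3, 'abbcbcacab')
  2 → (9, 'acab')
  3 → (1, 'acabbcbcacab')
  4 → (12, 'b')
  5 → (0, 'bacabbcbcacab')
  6 → (4, 'bbcbcacab')
  7 → (7, 'bcacab')
  8 → (5, 'bcbcacab')
  9 → (10, 'cab')
  10 → (2, 'cabbcbcacab')
  11 → (8, 'cacab')
  12 → (6, 'cbcacab')

SA = [11, 3, 9, 1, 12, 0, 4, 7, 5, 10, 2, 8, 6]
i: (SA[i-1],SA[i]) lcp shared
  1: (11,3) 2 'ab'
  2: (3,9) 1 'a'
  3: (9,1) 4 'acab'
  4: (1,12) 0 ''
  5: (12,0) 1 'b'
  6: (0,4) 1 'b'
  7: (4,7) 1 'b'
  8: (7,5) 2 'bc'
  9: (5,10) 0 ''
  10: (10,2) 3 'cab'
  11: (2,8) 2 'ca'
  12: (8,6) 1 'c'

n(n+1)/2 = 13·14/2 = 91
Σ LCP = 0 + 2 + 1 + 4 + 0 + 1 + 1 + 1 + 2 + 0 + 3 + 2 + 1 = 18
distinct = 91 − 18 = 73

73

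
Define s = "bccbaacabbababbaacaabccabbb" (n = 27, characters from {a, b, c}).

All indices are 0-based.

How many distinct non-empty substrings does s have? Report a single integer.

sorted suffixes:
  #0 SA[0]=18  'aabccabbb'
  #1 SA[1]=15  'aacaabccabbb'
  #2 SA[2]=4  'aacabbababbaacaabccabbb'
  #3 SA[3]=10  'ababbaacaabccabbb'
  #4 SA[4]=12  'abbaacaabccabbb'
  #5 SA[5]=7  'abbababbaacaabccabbb'
  #6 SA[6]=23  'abbb'
  #7 SA[7]=19  'abccabbb'
  #8 SA[8]=16  'acaabccabbb'
  #9 SA[9]=5  'acabbababbaacaabccabbb'
  #10 SA[10]=26  'b'
  #11 SA[11]=14  'baacaabccabbb'
  #12 SA[12]=3  'baacabbababbaacaabccabbb'
  #13 SA[13]=9  'bababbaacaabccabbb'
  #14 SA[14]=11  'babbaacaabccabbb'
  #15 SA[15]=25  'bb'
  #16 SA[16]=13  'bbaacaabccabbb'
  #17 SA[17]=8  'bbababbaacaabccabbb'
  #18 SA[18]=24  'bbb'
  #19 SA[19]=20  'bccabbb'
  #20 SA[20]=0  'bccbaacabbababbaacaabccabbb'
  #21 SA[21]=17  'caabccabbb'
  #22 SA[22]=6  'cabbababbaacaabccabbb'
  #23 SA[23]=22  'cabbb'
  #24 SA[24]=2  'cbaacabbababbaacaabccabbb'
  #25 SA[25]=21  'ccabbb'
  #26 SA[26]=1  'ccbaacabbababbaacaabccabbb'

SA = [18, 15, 4, 10, 12, 7, 23, 19, 16, 5, 26, 14, 3, 9, 11, 25, 13, 8, 24, 20, 0, 17, 6, 22, 2, 21, 1]
i: (SA[i-1],SA[i]) lcp shared
  1: (18,15) 2 'aa'
  2: (15,4) 4 'aaca'
  3: (4,10) 1 'a'
  4: (10,12) 2 'ab'
  5: (12,7) 4 'abba'
  6: (7,23) 3 'abb'
  7: (23,19) 2 'ab'
  8: (19,16) 1 'a'
  9: (16,5) 3 'aca'
  10: (5,26) 0 ''
  11: (26,14) 1 'b'
  12: (14,3) 5 'baaca'
  13: (3,9) 2 'ba'
  14: (9,11) 3 'bab'
  15: (11,25) 1 'b'
  16: (25,13) 2 'bb'
  17: (13,8) 3 'bba'
  18: (8,24) 2 'bb'
  19: (24,20) 1 'b'
  20: (20,0) 3 'bcc'
  21: (0,17) 0 ''
  22: (17,6) 2 'ca'
  23: (6,22) 4 'cabb'
  24: (22,2) 1 'c'
  25: (2,21) 1 'c'
  26: (21,1) 2 'cc'

n(n+1)/2 = 27·28/2 = 378
Σ LCP = 0 + 2 + 4 + 1 + 2 + 4 + 3 + 2 + 1 + 3 + 0 + 1 + 5 + 2 + 3 + 1 + 2 + 3 + 2 + 1 + 3 + 0 + 2 + 4 + 1 + 1 + 2 = 55
distinct = 378 − 55 = 323

323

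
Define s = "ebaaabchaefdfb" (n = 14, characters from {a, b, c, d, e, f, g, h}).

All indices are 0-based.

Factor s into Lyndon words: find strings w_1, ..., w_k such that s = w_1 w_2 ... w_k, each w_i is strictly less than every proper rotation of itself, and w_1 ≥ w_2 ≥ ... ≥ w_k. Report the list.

emit factor 1: 'e' (i=0, period=1)
emit factor 2: 'b' (i=1, period=1)
emit factor 3: 'aaabchaefdfb' (i=2, period=12)

["e", "b", "aaabchaefdfb"]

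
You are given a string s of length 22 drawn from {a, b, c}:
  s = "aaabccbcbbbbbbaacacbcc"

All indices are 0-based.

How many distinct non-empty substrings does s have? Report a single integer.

sorted suffixes:
  #0 SA[0]=0  'aaabccbcbbbbbbaacacbcc'
  #1 SA[1]=1  'aabccbcbbbbbbaacacbcc'
  #2 SA[2]=14  'aacacbcc'
  #3 SA[3]=2  'abccbcbbbbbbaacacbcc'
  #4 SA[4]=15  'acacbcc'
  #5 SA[5]=17  'acbcc'
  #6 SA[6]=13  'baacacbcc'
  #7 SA[7]=12  'bbaacacbcc'
  #8 SA[8]=11  'bbbaacacbcc'
  #9 SA[9]=10  'bbbbaacacbcc'
  #10 SA[10]=9  'bbbbbaacacbcc'
  #11 SA[11]=8  'bbbbbbaacacbcc'
  #12 SA[12]=6  'bcbbbbbbaacacbcc'
  #13 SA[13]=19  'bcc'
  #14 SA[14]=3  'bccbcbbbbbbaacacbcc'
  #15 SA[15]=21  'c'
  #16 SA[16]=16  'cacbcc'
  #17 SA[17]=7  'cbbbbbbaacacbcc'
  #18 SA[18]=5  'cbcbbbbbbaacacbcc'
  #19 SA[19]=18  'cbcc'
  #20 SA[20]=20  'cc'
  #21 SA[21]=4  'ccbcbbbbbbaacacbcc'

SA = [0, 1, 14, 2, 15, 17, 13, 12, 11, 10, 9, 8, 6, 19, 3, 21, 16, 7, 5, 18, 20, 4]
i: (SA[i-1],SA[i]) lcp shared
  1: (0,1) 2 'aa'
  2: (1,14) 2 'aa'
  3: (14,2) 1 'a'
  4: (2,15) 1 'a'
  5: (15,17) 2 'ac'
  6: (17,13) 0 ''
  7: (13,12) 1 'b'
  8: (12,11) 2 'bb'
  9: (11,10) 3 'bbb'
  10: (10,9) 4 'bbbb'
  11: (9,8) 5 'bbbbb'
  12: (8,6) 1 'b'
  13: (6,19) 2 'bc'
  14: (19,3) 3 'bcc'
  15: (3,21) 0 ''
  16: (21,16) 1 'c'
  17: (16,7) 1 'c'
  18: (7,5) 2 'cb'
  19: (5,18) 3 'cbc'
  20: (18,20) 1 'c'
  21: (20,4) 2 'cc'

n(n+1)/2 = 22·23/2 = 253
Σ LCP = 0 + 2 + 2 + 1 + 1 + 2 + 0 + 1 + 2 + 3 + 4 + 5 + 1 + 2 + 3 + 0 + 1 + 1 + 2 + 3 + 1 + 2 = 39
distinct = 253 − 39 = 214

214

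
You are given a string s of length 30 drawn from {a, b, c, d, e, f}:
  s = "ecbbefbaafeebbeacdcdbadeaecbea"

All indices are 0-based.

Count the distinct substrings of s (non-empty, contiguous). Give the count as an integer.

rank→(start, suffix):
  0 → (29, 'a')
  1 → (7, 'aafeebbeacdcdbadeaecbea')
  2 → (15, 'acdcdbadeaecbea')
  3 → (21, 'adeaecbea')
  4 → (24, 'aecbea')
  5 → (8, 'afeebbeacdcdbadeaecbea')
  6 → (6, 'baafeebbeacdcdbadeaecbea')
  7 → (20, 'badeaecbea')
  8 → (12, 'bbeacdcdbadeaecbea')
  9 → (2, 'bbefbaafeebbeacdcdbadeaecbea')
  10 → (27, 'bea')
  11 → (13, 'beacdcdbadeaecbea')
  12 → (3, 'befbaafeebbeacdcdbadeaecbea')
  13 → (1, 'cbbefbaafeebbeacdcdbadeaecbea')
  14 → (26, 'cbea')
  15 → (18, 'cdbadeaecbea')
  16 → (16, 'cdcdbadeaecbea')
  17 → (19, 'dbadeaecbea')
  18 → (17, 'dcdbadeaecbea')
  19 → (22, 'deaecbea')
  20 → (28, 'ea')
  21 → (14, 'eacdcdbadeaecbea')
  22 → (23, 'eaecbea')
  23 → (11, 'ebbeacdcdbadeaecbea')
  24 → (0, 'ecbbefbaafeebbeacdcdbadeaecbea')
  25 → (25, 'ecbea')
  26 → (10, 'eebbeacdcdbadeaecbea')
  27 → (4, 'efbaafeebbeacdcdbadeaecbea')
  28 → (5, 'fbaafeebbeacdcdbadeaecbea')
  29 → (9, 'feebbeacdcdbadeaecbea')

SA = [29, 7, 15, 21, 24, 8, 6, 20, 12, 2, 27, 13, 3, 1, 26, 18, 16, 19, 17, 22, 28, 14, 23, 11, 0, 25, 10, 4, 5, 9]
[i] adj suffixes → lcp
  [1] 29/7 → 1 ('a')
  [2] 7/15 → 1 ('a')
  [3] 15/21 → 1 ('a')
  [4] 21/24 → 1 ('a')
  [5] 24/8 → 1 ('a')
  [6] 8/6 → 0 ('')
  [7] 6/20 → 2 ('ba')
  [8] 20/12 → 1 ('b')
  [9] 12/2 → 3 ('bbe')
  [10] 2/27 → 1 ('b')
  [11] 27/13 → 3 ('bea')
  [12] 13/3 → 2 ('be')
  [13] 3/1 → 0 ('')
  [14] 1/26 → 2 ('cb')
  [15] 26/18 → 1 ('c')
  [16] 18/16 → 2 ('cd')
  [17] 16/19 → 0 ('')
  [18] 19/17 → 1 ('d')
  [19] 17/22 → 1 ('d')
  [20] 22/28 → 0 ('')
  [21] 28/14 → 2 ('ea')
  [22] 14/23 → 2 ('ea')
  [23] 23/11 → 1 ('e')
  [24] 11/0 → 1 ('e')
  [25] 0/25 → 3 ('ecb')
  [26] 25/10 → 1 ('e')
  [27] 10/4 → 1 ('e')
  [28] 4/5 → 0 ('')
  [29] 5/9 → 1 ('f')

n(n+1)/2 = 30·31/2 = 465
Σ LCP = 0 + 1 + 1 + 1 + 1 + 1 + 0 + 2 + 1 + 3 + 1 + 3 + 2 + 0 + 2 + 1 + 2 + 0 + 1 + 1 + 0 + 2 + 2 + 1 + 1 + 3 + 1 + 1 + 0 + 1 = 36
distinct = 465 − 36 = 429

429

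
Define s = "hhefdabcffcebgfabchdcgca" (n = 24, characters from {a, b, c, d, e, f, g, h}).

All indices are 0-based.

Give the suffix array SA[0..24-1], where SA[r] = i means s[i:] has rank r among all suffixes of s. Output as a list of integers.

[23, 5, 15, 6, 16, 12, 22, 10, 7, 20, 17, 4, 19, 11, 2, 14, 9, 3, 8, 21, 13, 18, 1, 0]

sorted suffixes:
  #0 SA[0]=23  'a'
  #1 SA[1]=5  'abcffcebgfabchdcgca'
  #2 SA[2]=15  'abchdcgca'
  #3 SA[3]=6  'bcffcebgfabchdcgca'
  #4 SA[4]=16  'bchdcgca'
  #5 SA[5]=12  'bgfabchdcgca'
  #6 SA[6]=22  'ca'
  #7 SA[7]=10  'cebgfabchdcgca'
  #8 SA[8]=7  'cffcebgfabchdcgca'
  #9 SA[9]=20  'cgca'
  #10 SA[10]=17  'chdcgca'
  #11 SA[11]=4  'dabcffcebgfabchdcgca'
  #12 SA[12]=19  'dcgca'
  #13 SA[13]=11  'ebgfabchdcgca'
  #14 SA[14]=2  'efdabcffcebgfabchdcgca'
  #15 SA[15]=14  'fabchdcgca'
  #16 SA[16]=9  'fcebgfabchdcgca'
  #17 SA[17]=3  'fdabcffcebgfabchdcgca'
  #18 SA[18]=8  'ffcebgfabchdcgca'
  #19 SA[19]=21  'gca'
  #20 SA[20]=13  'gfabchdcgca'
  #21 SA[21]=18  'hdcgca'
  #22 SA[22]=1  'hefdabcffcebgfabchdcgca'
  #23 SA[23]=0  'hhefdabcffcebgfabchdcgca'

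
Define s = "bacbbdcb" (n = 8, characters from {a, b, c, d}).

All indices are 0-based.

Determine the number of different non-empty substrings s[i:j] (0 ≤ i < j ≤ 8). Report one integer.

rank | idx | suffix
   0 |   1 | acbbdcb
   1 |   7 | b
   2 |   0 | bacbbdcb
   3 |   3 | bbdcb
   4 |   4 | bdcb
   5 |   6 | cb
   6 |   2 | cbbdcb
   7 |   5 | dcb

SA = [1, 7, 0, 3, 4, 6, 2, 5]
i: (SA[i-1],SA[i]) lcp shared
  1: (1,7) 0 ''
  2: (7,0) 1 'b'
  3: (0,3) 1 'b'
  4: (3,4) 1 'b'
  5: (4,6) 0 ''
  6: (6,2) 2 'cb'
  7: (2,5) 0 ''

n(n+1)/2 = 8·9/2 = 36
Σ LCP = 0 + 0 + 1 + 1 + 1 + 0 + 2 + 0 = 5
distinct = 36 − 5 = 31

31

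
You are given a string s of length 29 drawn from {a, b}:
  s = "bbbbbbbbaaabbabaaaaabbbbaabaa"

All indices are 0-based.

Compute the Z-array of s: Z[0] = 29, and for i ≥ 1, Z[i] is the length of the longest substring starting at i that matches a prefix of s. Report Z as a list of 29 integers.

Z[0]=29
i=1: i≥r, start 0; Z[1]=7 extend→box=[1,8)
i=2: min(r-i=6, Z[1]=7)=6; Z[2]=6
i=3: min(r-i=5, Z[2]=6)=5; Z[3]=5
i=4: min(r-i=4, Z[3]=5)=4; Z[4]=4
i=5: min(r-i=3, Z[4]=4)=3; Z[5]=3
i=6: min(r-i=2, Z[5]=3)=2; Z[6]=2
i=7: min(r-i=1, Z[6]=2)=1; Z[7]=1
i=8: i≥r, start 0; Z[8]=0
i=9: i≥r, start 0; Z[9]=0
i=10: i≥r, start 0; Z[10]=0
i=11: i≥r, start 0; Z[11]=2 extend→box=[11,13)
i=12: min(r-i=1, Z[1]=7)=1; Z[12]=1
i=13: i≥r, start 0; Z[13]=0
i=14: i≥r, start 0; Z[14]=1 extend→box=[14,15)
i=15: i≥r, start 0; Z[15]=0
i=16: i≥r, start 0; Z[16]=0
i=17: i≥r, start 0; Z[17]=0
i=18: i≥r, start 0; Z[18]=0
i=19: i≥r, start 0; Z[19]=0
i=20: i≥r, start 0; Z[20]=4 extend→box=[20,24)
i=21: min(r-i=3, Z[1]=7)=3; Z[21]=3
i=22: min(r-i=2, Z[2]=6)=2; Z[22]=2
i=23: min(r-i=1, Z[3]=5)=1; Z[23]=1
i=24: i≥r, start 0; Z[24]=0
i=25: i≥r, start 0; Z[25]=0
i=26: i≥r, start 0; Z[26]=1 extend→box=[26,27)
i=27: i≥r, start 0; Z[27]=0
i=28: i≥r, start 0; Z[28]=0

[29, 7, 6, 5, 4, 3, 2, 1, 0, 0, 0, 2, 1, 0, 1, 0, 0, 0, 0, 0, 4, 3, 2, 1, 0, 0, 1, 0, 0]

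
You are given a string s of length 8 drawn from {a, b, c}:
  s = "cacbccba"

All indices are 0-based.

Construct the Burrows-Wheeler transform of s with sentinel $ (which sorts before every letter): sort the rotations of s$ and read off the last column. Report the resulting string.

abccc$cab

rank  rotation   last
    0  $cacbccba  a
    1  a$cacbccb  b
    2  acbccba$c  c
    3  ba$cacbcc  c
    4  bccba$cac  c
    5  cacbccba$  $
    6  cba$cacbc  c
    7  cbccba$ca  a
    8  ccba$cacb  b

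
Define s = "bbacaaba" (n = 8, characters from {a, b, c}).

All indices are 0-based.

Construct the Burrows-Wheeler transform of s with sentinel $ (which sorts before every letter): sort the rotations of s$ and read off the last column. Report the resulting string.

rank  rotation   last
    0  $bbacaaba  a
    1  a$bbacaab  b
    2  aaba$bbac  c
    3  aba$bbaca  a
    4  acaaba$bb  b
    5  ba$bbacaa  a
    6  bacaaba$b  b
    7  bbacaaba$  $
    8  caaba$bba  a

abcabab$a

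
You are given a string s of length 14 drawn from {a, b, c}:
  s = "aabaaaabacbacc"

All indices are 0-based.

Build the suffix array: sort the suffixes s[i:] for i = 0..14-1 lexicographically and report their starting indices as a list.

[3, 4, 0, 5, 1, 6, 8, 11, 2, 7, 10, 13, 9, 12]

rank | idx | suffix
   0 |   3 | aaaabacbacc
   1 |   4 | aaabacbacc
   2 |   0 | aabaaaabacbacc
   3 |   5 | aabacbacc
   4 |   1 | abaaaabacbacc
   5 |   6 | abacbacc
   6 |   8 | acbacc
   7 |  11 | acc
   8 |   2 | baaaabacbacc
   9 |   7 | bacbacc
  10 |  10 | bacc
  11 |  13 | c
  12 |   9 | cbacc
  13 |  12 | cc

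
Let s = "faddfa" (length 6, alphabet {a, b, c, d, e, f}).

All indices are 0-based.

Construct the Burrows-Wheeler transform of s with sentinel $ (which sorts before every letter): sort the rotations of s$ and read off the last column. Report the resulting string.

rank  rotation last
    0  $faddfa  a
    1  a$faddf  f
    2  addfa$f  f
    3  ddfa$fa  a
    4  dfa$fad  d
    5  fa$fadd  d
    6  faddfa$  $

affadd$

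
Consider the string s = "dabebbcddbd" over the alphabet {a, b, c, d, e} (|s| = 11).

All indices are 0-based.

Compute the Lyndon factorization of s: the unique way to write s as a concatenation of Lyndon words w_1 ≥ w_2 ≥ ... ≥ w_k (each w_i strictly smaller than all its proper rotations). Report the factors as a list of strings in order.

["d", "abebbcddbd"]

emit factor 1: 'd' (i=0, period=1)
emit factor 2: 'abebbcddbd' (i=1, period=10)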